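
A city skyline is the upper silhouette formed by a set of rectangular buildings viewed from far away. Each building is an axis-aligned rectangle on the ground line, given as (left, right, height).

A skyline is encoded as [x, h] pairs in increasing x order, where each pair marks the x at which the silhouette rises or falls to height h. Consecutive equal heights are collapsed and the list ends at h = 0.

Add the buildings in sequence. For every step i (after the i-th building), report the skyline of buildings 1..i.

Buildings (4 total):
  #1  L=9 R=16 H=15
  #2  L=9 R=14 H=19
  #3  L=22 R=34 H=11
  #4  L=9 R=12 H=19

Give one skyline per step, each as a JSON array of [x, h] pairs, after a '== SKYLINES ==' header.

== SKYLINES ==
[[9,15],[16,0]]
[[9,19],[14,15],[16,0]]
[[9,19],[14,15],[16,0],[22,11],[34,0]]
[[9,19],[14,15],[16,0],[22,11],[34,0]]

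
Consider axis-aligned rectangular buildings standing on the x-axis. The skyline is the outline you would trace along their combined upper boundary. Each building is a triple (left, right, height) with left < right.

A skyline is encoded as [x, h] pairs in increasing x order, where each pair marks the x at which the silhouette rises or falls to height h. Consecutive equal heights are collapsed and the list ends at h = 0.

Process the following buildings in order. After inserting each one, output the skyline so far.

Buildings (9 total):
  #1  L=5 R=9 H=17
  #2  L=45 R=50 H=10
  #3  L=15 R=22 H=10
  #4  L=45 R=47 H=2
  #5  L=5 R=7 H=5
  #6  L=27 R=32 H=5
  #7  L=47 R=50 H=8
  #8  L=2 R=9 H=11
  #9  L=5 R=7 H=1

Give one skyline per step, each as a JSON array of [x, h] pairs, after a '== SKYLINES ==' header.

== SKYLINES ==
[[5,17],[9,0]]
[[5,17],[9,0],[45,10],[50,0]]
[[5,17],[9,0],[15,10],[22,0],[45,10],[50,0]]
[[5,17],[9,0],[15,10],[22,0],[45,10],[50,0]]
[[5,17],[9,0],[15,10],[22,0],[45,10],[50,0]]
[[5,17],[9,0],[15,10],[22,0],[27,5],[32,0],[45,10],[50,0]]
[[5,17],[9,0],[15,10],[22,0],[27,5],[32,0],[45,10],[50,0]]
[[2,11],[5,17],[9,0],[15,10],[22,0],[27,5],[32,0],[45,10],[50,0]]
[[2,11],[5,17],[9,0],[15,10],[22,0],[27,5],[32,0],[45,10],[50,0]]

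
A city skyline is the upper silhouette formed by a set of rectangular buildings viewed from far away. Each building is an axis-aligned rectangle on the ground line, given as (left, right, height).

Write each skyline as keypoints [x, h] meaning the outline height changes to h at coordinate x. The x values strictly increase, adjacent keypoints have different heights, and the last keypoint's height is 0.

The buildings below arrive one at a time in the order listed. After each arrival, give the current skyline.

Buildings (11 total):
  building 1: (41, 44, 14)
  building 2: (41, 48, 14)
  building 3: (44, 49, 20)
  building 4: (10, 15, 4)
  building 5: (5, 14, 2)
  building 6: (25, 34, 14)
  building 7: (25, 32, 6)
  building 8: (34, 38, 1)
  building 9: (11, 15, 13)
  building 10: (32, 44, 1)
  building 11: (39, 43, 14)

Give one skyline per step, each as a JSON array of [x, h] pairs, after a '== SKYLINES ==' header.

== SKYLINES ==
[[41,14],[44,0]]
[[41,14],[48,0]]
[[41,14],[44,20],[49,0]]
[[10,4],[15,0],[41,14],[44,20],[49,0]]
[[5,2],[10,4],[15,0],[41,14],[44,20],[49,0]]
[[5,2],[10,4],[15,0],[25,14],[34,0],[41,14],[44,20],[49,0]]
[[5,2],[10,4],[15,0],[25,14],[34,0],[41,14],[44,20],[49,0]]
[[5,2],[10,4],[15,0],[25,14],[34,1],[38,0],[41,14],[44,20],[49,0]]
[[5,2],[10,4],[11,13],[15,0],[25,14],[34,1],[38,0],[41,14],[44,20],[49,0]]
[[5,2],[10,4],[11,13],[15,0],[25,14],[34,1],[41,14],[44,20],[49,0]]
[[5,2],[10,4],[11,13],[15,0],[25,14],[34,1],[39,14],[44,20],[49,0]]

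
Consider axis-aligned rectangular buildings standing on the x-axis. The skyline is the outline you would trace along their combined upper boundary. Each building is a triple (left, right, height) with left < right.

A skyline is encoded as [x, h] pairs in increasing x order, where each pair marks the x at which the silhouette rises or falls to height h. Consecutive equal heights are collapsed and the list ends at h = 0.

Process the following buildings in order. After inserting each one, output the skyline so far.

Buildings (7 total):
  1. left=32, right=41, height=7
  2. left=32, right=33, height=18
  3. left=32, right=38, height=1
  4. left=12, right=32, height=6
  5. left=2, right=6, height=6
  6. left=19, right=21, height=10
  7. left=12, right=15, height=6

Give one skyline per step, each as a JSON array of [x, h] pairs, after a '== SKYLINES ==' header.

== SKYLINES ==
[[32,7],[41,0]]
[[32,18],[33,7],[41,0]]
[[32,18],[33,7],[41,0]]
[[12,6],[32,18],[33,7],[41,0]]
[[2,6],[6,0],[12,6],[32,18],[33,7],[41,0]]
[[2,6],[6,0],[12,6],[19,10],[21,6],[32,18],[33,7],[41,0]]
[[2,6],[6,0],[12,6],[19,10],[21,6],[32,18],[33,7],[41,0]]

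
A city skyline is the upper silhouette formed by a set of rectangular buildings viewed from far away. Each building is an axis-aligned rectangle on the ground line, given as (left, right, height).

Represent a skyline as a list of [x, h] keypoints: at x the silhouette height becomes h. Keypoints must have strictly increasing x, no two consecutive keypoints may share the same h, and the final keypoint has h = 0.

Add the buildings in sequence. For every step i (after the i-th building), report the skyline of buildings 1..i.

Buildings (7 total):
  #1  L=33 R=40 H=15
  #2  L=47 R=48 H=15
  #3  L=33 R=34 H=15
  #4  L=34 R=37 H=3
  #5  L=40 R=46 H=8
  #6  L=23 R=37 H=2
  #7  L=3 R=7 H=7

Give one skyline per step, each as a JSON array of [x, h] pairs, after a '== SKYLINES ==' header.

== SKYLINES ==
[[33,15],[40,0]]
[[33,15],[40,0],[47,15],[48,0]]
[[33,15],[40,0],[47,15],[48,0]]
[[33,15],[40,0],[47,15],[48,0]]
[[33,15],[40,8],[46,0],[47,15],[48,0]]
[[23,2],[33,15],[40,8],[46,0],[47,15],[48,0]]
[[3,7],[7,0],[23,2],[33,15],[40,8],[46,0],[47,15],[48,0]]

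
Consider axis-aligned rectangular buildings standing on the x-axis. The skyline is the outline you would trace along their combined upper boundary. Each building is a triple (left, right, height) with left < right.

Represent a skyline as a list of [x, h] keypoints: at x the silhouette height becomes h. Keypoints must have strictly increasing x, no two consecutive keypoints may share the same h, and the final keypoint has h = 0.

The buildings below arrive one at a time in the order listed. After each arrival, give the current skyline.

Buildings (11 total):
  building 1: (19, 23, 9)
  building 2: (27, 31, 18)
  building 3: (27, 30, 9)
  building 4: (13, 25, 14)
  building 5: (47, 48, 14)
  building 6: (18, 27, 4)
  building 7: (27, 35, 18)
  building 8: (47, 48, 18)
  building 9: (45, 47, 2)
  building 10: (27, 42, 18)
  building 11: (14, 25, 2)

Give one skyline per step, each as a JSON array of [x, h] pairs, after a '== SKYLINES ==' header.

== SKYLINES ==
[[19,9],[23,0]]
[[19,9],[23,0],[27,18],[31,0]]
[[19,9],[23,0],[27,18],[31,0]]
[[13,14],[25,0],[27,18],[31,0]]
[[13,14],[25,0],[27,18],[31,0],[47,14],[48,0]]
[[13,14],[25,4],[27,18],[31,0],[47,14],[48,0]]
[[13,14],[25,4],[27,18],[35,0],[47,14],[48,0]]
[[13,14],[25,4],[27,18],[35,0],[47,18],[48,0]]
[[13,14],[25,4],[27,18],[35,0],[45,2],[47,18],[48,0]]
[[13,14],[25,4],[27,18],[42,0],[45,2],[47,18],[48,0]]
[[13,14],[25,4],[27,18],[42,0],[45,2],[47,18],[48,0]]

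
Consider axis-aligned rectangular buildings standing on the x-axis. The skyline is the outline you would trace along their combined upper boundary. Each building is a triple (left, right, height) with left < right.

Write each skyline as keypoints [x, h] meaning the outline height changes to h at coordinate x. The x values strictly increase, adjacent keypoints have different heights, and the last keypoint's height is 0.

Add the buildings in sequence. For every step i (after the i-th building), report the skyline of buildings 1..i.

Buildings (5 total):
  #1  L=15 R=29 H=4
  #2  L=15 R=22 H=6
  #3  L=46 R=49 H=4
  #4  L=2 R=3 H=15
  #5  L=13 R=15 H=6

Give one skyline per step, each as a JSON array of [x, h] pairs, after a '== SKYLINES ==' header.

== SKYLINES ==
[[15,4],[29,0]]
[[15,6],[22,4],[29,0]]
[[15,6],[22,4],[29,0],[46,4],[49,0]]
[[2,15],[3,0],[15,6],[22,4],[29,0],[46,4],[49,0]]
[[2,15],[3,0],[13,6],[22,4],[29,0],[46,4],[49,0]]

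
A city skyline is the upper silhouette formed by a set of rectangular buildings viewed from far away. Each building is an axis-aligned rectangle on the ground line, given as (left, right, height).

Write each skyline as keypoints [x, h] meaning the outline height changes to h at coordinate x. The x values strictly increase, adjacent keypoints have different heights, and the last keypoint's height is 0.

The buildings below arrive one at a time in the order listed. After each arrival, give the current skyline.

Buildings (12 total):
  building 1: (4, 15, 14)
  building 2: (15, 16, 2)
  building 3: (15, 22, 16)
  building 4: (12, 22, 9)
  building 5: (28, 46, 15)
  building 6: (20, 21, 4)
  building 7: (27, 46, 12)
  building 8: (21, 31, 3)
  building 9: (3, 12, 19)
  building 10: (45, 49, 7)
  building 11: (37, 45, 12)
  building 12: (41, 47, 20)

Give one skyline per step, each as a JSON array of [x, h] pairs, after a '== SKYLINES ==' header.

== SKYLINES ==
[[4,14],[15,0]]
[[4,14],[15,2],[16,0]]
[[4,14],[15,16],[22,0]]
[[4,14],[15,16],[22,0]]
[[4,14],[15,16],[22,0],[28,15],[46,0]]
[[4,14],[15,16],[22,0],[28,15],[46,0]]
[[4,14],[15,16],[22,0],[27,12],[28,15],[46,0]]
[[4,14],[15,16],[22,3],[27,12],[28,15],[46,0]]
[[3,19],[12,14],[15,16],[22,3],[27,12],[28,15],[46,0]]
[[3,19],[12,14],[15,16],[22,3],[27,12],[28,15],[46,7],[49,0]]
[[3,19],[12,14],[15,16],[22,3],[27,12],[28,15],[46,7],[49,0]]
[[3,19],[12,14],[15,16],[22,3],[27,12],[28,15],[41,20],[47,7],[49,0]]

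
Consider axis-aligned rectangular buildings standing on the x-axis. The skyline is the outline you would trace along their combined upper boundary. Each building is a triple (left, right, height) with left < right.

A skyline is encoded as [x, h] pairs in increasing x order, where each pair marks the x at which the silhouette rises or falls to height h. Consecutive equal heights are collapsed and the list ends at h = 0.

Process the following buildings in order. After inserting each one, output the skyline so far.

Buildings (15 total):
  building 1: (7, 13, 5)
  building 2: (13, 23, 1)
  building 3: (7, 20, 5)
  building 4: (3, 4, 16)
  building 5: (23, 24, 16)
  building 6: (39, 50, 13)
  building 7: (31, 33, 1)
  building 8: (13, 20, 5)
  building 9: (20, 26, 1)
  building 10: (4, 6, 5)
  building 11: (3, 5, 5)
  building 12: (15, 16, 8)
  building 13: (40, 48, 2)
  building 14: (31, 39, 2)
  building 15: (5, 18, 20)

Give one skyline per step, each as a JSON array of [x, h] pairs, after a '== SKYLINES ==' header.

== SKYLINES ==
[[7,5],[13,0]]
[[7,5],[13,1],[23,0]]
[[7,5],[20,1],[23,0]]
[[3,16],[4,0],[7,5],[20,1],[23,0]]
[[3,16],[4,0],[7,5],[20,1],[23,16],[24,0]]
[[3,16],[4,0],[7,5],[20,1],[23,16],[24,0],[39,13],[50,0]]
[[3,16],[4,0],[7,5],[20,1],[23,16],[24,0],[31,1],[33,0],[39,13],[50,0]]
[[3,16],[4,0],[7,5],[20,1],[23,16],[24,0],[31,1],[33,0],[39,13],[50,0]]
[[3,16],[4,0],[7,5],[20,1],[23,16],[24,1],[26,0],[31,1],[33,0],[39,13],[50,0]]
[[3,16],[4,5],[6,0],[7,5],[20,1],[23,16],[24,1],[26,0],[31,1],[33,0],[39,13],[50,0]]
[[3,16],[4,5],[6,0],[7,5],[20,1],[23,16],[24,1],[26,0],[31,1],[33,0],[39,13],[50,0]]
[[3,16],[4,5],[6,0],[7,5],[15,8],[16,5],[20,1],[23,16],[24,1],[26,0],[31,1],[33,0],[39,13],[50,0]]
[[3,16],[4,5],[6,0],[7,5],[15,8],[16,5],[20,1],[23,16],[24,1],[26,0],[31,1],[33,0],[39,13],[50,0]]
[[3,16],[4,5],[6,0],[7,5],[15,8],[16,5],[20,1],[23,16],[24,1],[26,0],[31,2],[39,13],[50,0]]
[[3,16],[4,5],[5,20],[18,5],[20,1],[23,16],[24,1],[26,0],[31,2],[39,13],[50,0]]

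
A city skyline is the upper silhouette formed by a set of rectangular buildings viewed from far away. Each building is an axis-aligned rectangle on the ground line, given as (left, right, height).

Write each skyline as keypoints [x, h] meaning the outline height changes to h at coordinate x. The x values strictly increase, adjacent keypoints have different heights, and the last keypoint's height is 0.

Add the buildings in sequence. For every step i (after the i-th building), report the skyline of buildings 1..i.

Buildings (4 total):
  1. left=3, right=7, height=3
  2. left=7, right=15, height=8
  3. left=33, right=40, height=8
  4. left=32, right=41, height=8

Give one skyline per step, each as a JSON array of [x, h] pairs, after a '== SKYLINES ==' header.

== SKYLINES ==
[[3,3],[7,0]]
[[3,3],[7,8],[15,0]]
[[3,3],[7,8],[15,0],[33,8],[40,0]]
[[3,3],[7,8],[15,0],[32,8],[41,0]]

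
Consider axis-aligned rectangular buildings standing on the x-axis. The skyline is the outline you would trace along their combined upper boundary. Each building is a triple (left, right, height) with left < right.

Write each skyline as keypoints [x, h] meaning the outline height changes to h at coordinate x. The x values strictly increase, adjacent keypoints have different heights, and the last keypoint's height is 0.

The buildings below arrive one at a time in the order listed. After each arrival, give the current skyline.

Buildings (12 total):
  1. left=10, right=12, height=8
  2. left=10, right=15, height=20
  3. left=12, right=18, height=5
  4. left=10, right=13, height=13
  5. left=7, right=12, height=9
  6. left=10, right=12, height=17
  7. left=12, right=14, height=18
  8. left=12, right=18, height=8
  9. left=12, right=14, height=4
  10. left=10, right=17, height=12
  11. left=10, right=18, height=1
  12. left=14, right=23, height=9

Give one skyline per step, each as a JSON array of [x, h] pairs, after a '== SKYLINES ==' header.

== SKYLINES ==
[[10,8],[12,0]]
[[10,20],[15,0]]
[[10,20],[15,5],[18,0]]
[[10,20],[15,5],[18,0]]
[[7,9],[10,20],[15,5],[18,0]]
[[7,9],[10,20],[15,5],[18,0]]
[[7,9],[10,20],[15,5],[18,0]]
[[7,9],[10,20],[15,8],[18,0]]
[[7,9],[10,20],[15,8],[18,0]]
[[7,9],[10,20],[15,12],[17,8],[18,0]]
[[7,9],[10,20],[15,12],[17,8],[18,0]]
[[7,9],[10,20],[15,12],[17,9],[23,0]]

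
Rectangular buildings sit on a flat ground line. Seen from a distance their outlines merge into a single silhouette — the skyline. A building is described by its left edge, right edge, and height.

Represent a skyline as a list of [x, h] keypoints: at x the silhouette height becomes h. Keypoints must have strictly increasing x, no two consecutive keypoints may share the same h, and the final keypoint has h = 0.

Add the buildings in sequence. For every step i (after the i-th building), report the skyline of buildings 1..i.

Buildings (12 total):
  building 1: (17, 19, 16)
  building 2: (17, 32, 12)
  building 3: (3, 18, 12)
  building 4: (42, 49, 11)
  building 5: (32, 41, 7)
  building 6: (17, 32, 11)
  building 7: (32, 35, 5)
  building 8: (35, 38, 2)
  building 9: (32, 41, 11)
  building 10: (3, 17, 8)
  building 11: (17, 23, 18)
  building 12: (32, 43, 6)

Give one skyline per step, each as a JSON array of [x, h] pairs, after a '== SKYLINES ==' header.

== SKYLINES ==
[[17,16],[19,0]]
[[17,16],[19,12],[32,0]]
[[3,12],[17,16],[19,12],[32,0]]
[[3,12],[17,16],[19,12],[32,0],[42,11],[49,0]]
[[3,12],[17,16],[19,12],[32,7],[41,0],[42,11],[49,0]]
[[3,12],[17,16],[19,12],[32,7],[41,0],[42,11],[49,0]]
[[3,12],[17,16],[19,12],[32,7],[41,0],[42,11],[49,0]]
[[3,12],[17,16],[19,12],[32,7],[41,0],[42,11],[49,0]]
[[3,12],[17,16],[19,12],[32,11],[41,0],[42,11],[49,0]]
[[3,12],[17,16],[19,12],[32,11],[41,0],[42,11],[49,0]]
[[3,12],[17,18],[23,12],[32,11],[41,0],[42,11],[49,0]]
[[3,12],[17,18],[23,12],[32,11],[41,6],[42,11],[49,0]]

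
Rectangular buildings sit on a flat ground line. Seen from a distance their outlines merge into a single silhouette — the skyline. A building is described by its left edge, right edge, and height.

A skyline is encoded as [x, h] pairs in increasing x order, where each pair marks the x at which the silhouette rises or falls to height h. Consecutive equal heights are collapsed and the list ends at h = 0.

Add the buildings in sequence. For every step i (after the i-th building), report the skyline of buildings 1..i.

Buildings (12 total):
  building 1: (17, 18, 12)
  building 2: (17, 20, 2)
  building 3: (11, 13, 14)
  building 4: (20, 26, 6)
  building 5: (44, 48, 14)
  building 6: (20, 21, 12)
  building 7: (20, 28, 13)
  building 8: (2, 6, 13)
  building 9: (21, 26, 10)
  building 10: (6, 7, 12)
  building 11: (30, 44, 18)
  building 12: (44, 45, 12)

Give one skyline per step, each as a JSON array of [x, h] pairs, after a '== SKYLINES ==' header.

== SKYLINES ==
[[17,12],[18,0]]
[[17,12],[18,2],[20,0]]
[[11,14],[13,0],[17,12],[18,2],[20,0]]
[[11,14],[13,0],[17,12],[18,2],[20,6],[26,0]]
[[11,14],[13,0],[17,12],[18,2],[20,6],[26,0],[44,14],[48,0]]
[[11,14],[13,0],[17,12],[18,2],[20,12],[21,6],[26,0],[44,14],[48,0]]
[[11,14],[13,0],[17,12],[18,2],[20,13],[28,0],[44,14],[48,0]]
[[2,13],[6,0],[11,14],[13,0],[17,12],[18,2],[20,13],[28,0],[44,14],[48,0]]
[[2,13],[6,0],[11,14],[13,0],[17,12],[18,2],[20,13],[28,0],[44,14],[48,0]]
[[2,13],[6,12],[7,0],[11,14],[13,0],[17,12],[18,2],[20,13],[28,0],[44,14],[48,0]]
[[2,13],[6,12],[7,0],[11,14],[13,0],[17,12],[18,2],[20,13],[28,0],[30,18],[44,14],[48,0]]
[[2,13],[6,12],[7,0],[11,14],[13,0],[17,12],[18,2],[20,13],[28,0],[30,18],[44,14],[48,0]]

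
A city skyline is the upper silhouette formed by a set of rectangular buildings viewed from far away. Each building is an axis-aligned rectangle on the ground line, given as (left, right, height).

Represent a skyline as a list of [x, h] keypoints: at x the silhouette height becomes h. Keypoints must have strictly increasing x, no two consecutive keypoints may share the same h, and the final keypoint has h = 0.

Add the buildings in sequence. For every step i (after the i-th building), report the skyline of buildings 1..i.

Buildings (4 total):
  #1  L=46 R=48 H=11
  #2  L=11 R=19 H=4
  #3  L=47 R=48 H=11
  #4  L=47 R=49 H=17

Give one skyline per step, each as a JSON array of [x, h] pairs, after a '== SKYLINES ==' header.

== SKYLINES ==
[[46,11],[48,0]]
[[11,4],[19,0],[46,11],[48,0]]
[[11,4],[19,0],[46,11],[48,0]]
[[11,4],[19,0],[46,11],[47,17],[49,0]]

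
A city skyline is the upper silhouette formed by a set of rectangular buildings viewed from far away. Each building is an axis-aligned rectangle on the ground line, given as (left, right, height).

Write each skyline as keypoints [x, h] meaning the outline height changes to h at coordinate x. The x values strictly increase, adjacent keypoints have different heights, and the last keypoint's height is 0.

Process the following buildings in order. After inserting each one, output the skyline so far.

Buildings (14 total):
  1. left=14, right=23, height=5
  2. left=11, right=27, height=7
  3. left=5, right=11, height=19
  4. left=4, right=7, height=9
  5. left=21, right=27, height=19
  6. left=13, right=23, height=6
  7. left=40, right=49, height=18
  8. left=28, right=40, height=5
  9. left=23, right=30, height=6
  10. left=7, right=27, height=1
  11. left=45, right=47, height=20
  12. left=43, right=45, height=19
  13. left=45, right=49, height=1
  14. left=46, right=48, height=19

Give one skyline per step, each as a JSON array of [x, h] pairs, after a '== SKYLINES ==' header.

== SKYLINES ==
[[14,5],[23,0]]
[[11,7],[27,0]]
[[5,19],[11,7],[27,0]]
[[4,9],[5,19],[11,7],[27,0]]
[[4,9],[5,19],[11,7],[21,19],[27,0]]
[[4,9],[5,19],[11,7],[21,19],[27,0]]
[[4,9],[5,19],[11,7],[21,19],[27,0],[40,18],[49,0]]
[[4,9],[5,19],[11,7],[21,19],[27,0],[28,5],[40,18],[49,0]]
[[4,9],[5,19],[11,7],[21,19],[27,6],[30,5],[40,18],[49,0]]
[[4,9],[5,19],[11,7],[21,19],[27,6],[30,5],[40,18],[49,0]]
[[4,9],[5,19],[11,7],[21,19],[27,6],[30,5],[40,18],[45,20],[47,18],[49,0]]
[[4,9],[5,19],[11,7],[21,19],[27,6],[30,5],[40,18],[43,19],[45,20],[47,18],[49,0]]
[[4,9],[5,19],[11,7],[21,19],[27,6],[30,5],[40,18],[43,19],[45,20],[47,18],[49,0]]
[[4,9],[5,19],[11,7],[21,19],[27,6],[30,5],[40,18],[43,19],[45,20],[47,19],[48,18],[49,0]]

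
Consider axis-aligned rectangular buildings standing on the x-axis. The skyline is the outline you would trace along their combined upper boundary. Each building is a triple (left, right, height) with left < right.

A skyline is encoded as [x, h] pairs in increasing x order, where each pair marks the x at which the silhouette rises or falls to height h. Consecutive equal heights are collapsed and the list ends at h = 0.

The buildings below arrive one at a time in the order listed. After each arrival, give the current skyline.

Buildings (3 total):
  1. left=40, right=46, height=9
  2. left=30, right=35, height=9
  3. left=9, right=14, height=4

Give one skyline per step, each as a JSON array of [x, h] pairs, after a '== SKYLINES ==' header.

== SKYLINES ==
[[40,9],[46,0]]
[[30,9],[35,0],[40,9],[46,0]]
[[9,4],[14,0],[30,9],[35,0],[40,9],[46,0]]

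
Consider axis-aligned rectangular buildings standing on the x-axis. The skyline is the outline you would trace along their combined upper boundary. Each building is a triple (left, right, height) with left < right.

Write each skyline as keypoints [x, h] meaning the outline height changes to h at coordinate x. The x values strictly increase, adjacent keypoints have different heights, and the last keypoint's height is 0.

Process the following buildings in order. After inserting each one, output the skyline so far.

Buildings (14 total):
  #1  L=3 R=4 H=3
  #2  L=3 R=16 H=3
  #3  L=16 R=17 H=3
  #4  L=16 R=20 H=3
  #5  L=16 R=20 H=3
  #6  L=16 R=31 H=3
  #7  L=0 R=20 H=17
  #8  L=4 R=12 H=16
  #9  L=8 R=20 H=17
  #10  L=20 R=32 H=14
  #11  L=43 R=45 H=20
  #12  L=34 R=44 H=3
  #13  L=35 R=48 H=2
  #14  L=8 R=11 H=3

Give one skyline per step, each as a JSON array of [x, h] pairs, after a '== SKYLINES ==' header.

== SKYLINES ==
[[3,3],[4,0]]
[[3,3],[16,0]]
[[3,3],[17,0]]
[[3,3],[20,0]]
[[3,3],[20,0]]
[[3,3],[31,0]]
[[0,17],[20,3],[31,0]]
[[0,17],[20,3],[31,0]]
[[0,17],[20,3],[31,0]]
[[0,17],[20,14],[32,0]]
[[0,17],[20,14],[32,0],[43,20],[45,0]]
[[0,17],[20,14],[32,0],[34,3],[43,20],[45,0]]
[[0,17],[20,14],[32,0],[34,3],[43,20],[45,2],[48,0]]
[[0,17],[20,14],[32,0],[34,3],[43,20],[45,2],[48,0]]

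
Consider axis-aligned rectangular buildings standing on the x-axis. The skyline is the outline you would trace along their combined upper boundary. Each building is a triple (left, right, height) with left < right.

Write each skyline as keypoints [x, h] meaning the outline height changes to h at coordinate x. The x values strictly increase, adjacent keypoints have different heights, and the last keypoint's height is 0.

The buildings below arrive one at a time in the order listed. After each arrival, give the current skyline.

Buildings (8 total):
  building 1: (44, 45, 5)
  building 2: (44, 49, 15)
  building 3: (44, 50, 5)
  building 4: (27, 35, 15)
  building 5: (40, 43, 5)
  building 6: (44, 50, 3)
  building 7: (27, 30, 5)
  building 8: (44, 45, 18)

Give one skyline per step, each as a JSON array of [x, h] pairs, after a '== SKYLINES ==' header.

== SKYLINES ==
[[44,5],[45,0]]
[[44,15],[49,0]]
[[44,15],[49,5],[50,0]]
[[27,15],[35,0],[44,15],[49,5],[50,0]]
[[27,15],[35,0],[40,5],[43,0],[44,15],[49,5],[50,0]]
[[27,15],[35,0],[40,5],[43,0],[44,15],[49,5],[50,0]]
[[27,15],[35,0],[40,5],[43,0],[44,15],[49,5],[50,0]]
[[27,15],[35,0],[40,5],[43,0],[44,18],[45,15],[49,5],[50,0]]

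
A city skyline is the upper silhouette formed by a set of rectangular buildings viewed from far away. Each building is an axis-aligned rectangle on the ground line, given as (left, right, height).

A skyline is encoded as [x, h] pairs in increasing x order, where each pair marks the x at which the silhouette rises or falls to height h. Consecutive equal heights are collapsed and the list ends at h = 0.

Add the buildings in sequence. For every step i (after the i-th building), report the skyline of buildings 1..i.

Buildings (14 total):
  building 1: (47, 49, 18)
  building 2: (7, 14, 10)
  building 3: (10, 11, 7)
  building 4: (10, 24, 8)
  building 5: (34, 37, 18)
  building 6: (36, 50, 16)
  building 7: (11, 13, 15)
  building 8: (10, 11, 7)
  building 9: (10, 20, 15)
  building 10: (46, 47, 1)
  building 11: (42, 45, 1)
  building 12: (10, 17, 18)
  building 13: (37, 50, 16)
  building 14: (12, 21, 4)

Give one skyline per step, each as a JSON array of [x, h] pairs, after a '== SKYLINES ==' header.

== SKYLINES ==
[[47,18],[49,0]]
[[7,10],[14,0],[47,18],[49,0]]
[[7,10],[14,0],[47,18],[49,0]]
[[7,10],[14,8],[24,0],[47,18],[49,0]]
[[7,10],[14,8],[24,0],[34,18],[37,0],[47,18],[49,0]]
[[7,10],[14,8],[24,0],[34,18],[37,16],[47,18],[49,16],[50,0]]
[[7,10],[11,15],[13,10],[14,8],[24,0],[34,18],[37,16],[47,18],[49,16],[50,0]]
[[7,10],[11,15],[13,10],[14,8],[24,0],[34,18],[37,16],[47,18],[49,16],[50,0]]
[[7,10],[10,15],[20,8],[24,0],[34,18],[37,16],[47,18],[49,16],[50,0]]
[[7,10],[10,15],[20,8],[24,0],[34,18],[37,16],[47,18],[49,16],[50,0]]
[[7,10],[10,15],[20,8],[24,0],[34,18],[37,16],[47,18],[49,16],[50,0]]
[[7,10],[10,18],[17,15],[20,8],[24,0],[34,18],[37,16],[47,18],[49,16],[50,0]]
[[7,10],[10,18],[17,15],[20,8],[24,0],[34,18],[37,16],[47,18],[49,16],[50,0]]
[[7,10],[10,18],[17,15],[20,8],[24,0],[34,18],[37,16],[47,18],[49,16],[50,0]]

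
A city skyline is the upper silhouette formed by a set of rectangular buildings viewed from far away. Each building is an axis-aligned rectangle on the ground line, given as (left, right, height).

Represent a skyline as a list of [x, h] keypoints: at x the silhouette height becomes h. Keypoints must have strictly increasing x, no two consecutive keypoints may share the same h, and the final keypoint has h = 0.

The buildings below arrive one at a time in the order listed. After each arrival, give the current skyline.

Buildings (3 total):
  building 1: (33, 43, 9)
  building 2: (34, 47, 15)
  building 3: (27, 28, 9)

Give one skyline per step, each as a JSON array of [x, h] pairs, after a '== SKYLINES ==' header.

== SKYLINES ==
[[33,9],[43,0]]
[[33,9],[34,15],[47,0]]
[[27,9],[28,0],[33,9],[34,15],[47,0]]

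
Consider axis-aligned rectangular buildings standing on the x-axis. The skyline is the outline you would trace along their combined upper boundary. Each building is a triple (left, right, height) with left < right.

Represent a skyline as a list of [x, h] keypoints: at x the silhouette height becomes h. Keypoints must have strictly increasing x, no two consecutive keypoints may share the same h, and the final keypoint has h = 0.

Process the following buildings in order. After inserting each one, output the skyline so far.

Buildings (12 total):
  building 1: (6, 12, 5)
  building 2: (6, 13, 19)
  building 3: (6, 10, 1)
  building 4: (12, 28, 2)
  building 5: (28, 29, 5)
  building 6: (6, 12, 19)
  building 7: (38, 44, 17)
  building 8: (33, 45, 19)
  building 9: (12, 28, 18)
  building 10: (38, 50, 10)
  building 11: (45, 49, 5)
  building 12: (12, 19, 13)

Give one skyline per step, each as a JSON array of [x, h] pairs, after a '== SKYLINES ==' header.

== SKYLINES ==
[[6,5],[12,0]]
[[6,19],[13,0]]
[[6,19],[13,0]]
[[6,19],[13,2],[28,0]]
[[6,19],[13,2],[28,5],[29,0]]
[[6,19],[13,2],[28,5],[29,0]]
[[6,19],[13,2],[28,5],[29,0],[38,17],[44,0]]
[[6,19],[13,2],[28,5],[29,0],[33,19],[45,0]]
[[6,19],[13,18],[28,5],[29,0],[33,19],[45,0]]
[[6,19],[13,18],[28,5],[29,0],[33,19],[45,10],[50,0]]
[[6,19],[13,18],[28,5],[29,0],[33,19],[45,10],[50,0]]
[[6,19],[13,18],[28,5],[29,0],[33,19],[45,10],[50,0]]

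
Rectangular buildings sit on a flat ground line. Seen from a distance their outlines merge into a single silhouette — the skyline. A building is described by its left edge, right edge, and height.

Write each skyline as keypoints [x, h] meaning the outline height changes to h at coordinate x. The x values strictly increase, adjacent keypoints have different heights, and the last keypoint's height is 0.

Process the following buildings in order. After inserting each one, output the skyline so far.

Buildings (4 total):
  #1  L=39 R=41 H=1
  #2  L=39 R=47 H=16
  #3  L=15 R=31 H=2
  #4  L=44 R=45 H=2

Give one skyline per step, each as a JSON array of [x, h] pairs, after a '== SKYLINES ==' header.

== SKYLINES ==
[[39,1],[41,0]]
[[39,16],[47,0]]
[[15,2],[31,0],[39,16],[47,0]]
[[15,2],[31,0],[39,16],[47,0]]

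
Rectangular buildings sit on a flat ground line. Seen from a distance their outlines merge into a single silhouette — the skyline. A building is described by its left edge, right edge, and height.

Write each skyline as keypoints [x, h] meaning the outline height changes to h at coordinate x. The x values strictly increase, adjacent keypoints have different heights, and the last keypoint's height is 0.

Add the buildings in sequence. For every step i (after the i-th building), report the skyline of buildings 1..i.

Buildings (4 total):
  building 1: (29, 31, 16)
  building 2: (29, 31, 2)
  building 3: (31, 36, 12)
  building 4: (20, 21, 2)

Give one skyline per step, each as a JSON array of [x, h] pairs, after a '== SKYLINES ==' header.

== SKYLINES ==
[[29,16],[31,0]]
[[29,16],[31,0]]
[[29,16],[31,12],[36,0]]
[[20,2],[21,0],[29,16],[31,12],[36,0]]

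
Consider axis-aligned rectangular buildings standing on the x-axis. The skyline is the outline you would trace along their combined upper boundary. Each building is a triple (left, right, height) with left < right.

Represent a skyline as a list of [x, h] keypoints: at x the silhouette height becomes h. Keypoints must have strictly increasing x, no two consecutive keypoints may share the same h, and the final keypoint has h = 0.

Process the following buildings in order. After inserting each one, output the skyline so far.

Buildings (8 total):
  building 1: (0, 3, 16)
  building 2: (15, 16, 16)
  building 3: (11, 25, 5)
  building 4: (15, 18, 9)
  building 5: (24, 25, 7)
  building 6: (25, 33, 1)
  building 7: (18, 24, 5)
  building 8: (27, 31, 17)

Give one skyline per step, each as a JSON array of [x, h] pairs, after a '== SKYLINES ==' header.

== SKYLINES ==
[[0,16],[3,0]]
[[0,16],[3,0],[15,16],[16,0]]
[[0,16],[3,0],[11,5],[15,16],[16,5],[25,0]]
[[0,16],[3,0],[11,5],[15,16],[16,9],[18,5],[25,0]]
[[0,16],[3,0],[11,5],[15,16],[16,9],[18,5],[24,7],[25,0]]
[[0,16],[3,0],[11,5],[15,16],[16,9],[18,5],[24,7],[25,1],[33,0]]
[[0,16],[3,0],[11,5],[15,16],[16,9],[18,5],[24,7],[25,1],[33,0]]
[[0,16],[3,0],[11,5],[15,16],[16,9],[18,5],[24,7],[25,1],[27,17],[31,1],[33,0]]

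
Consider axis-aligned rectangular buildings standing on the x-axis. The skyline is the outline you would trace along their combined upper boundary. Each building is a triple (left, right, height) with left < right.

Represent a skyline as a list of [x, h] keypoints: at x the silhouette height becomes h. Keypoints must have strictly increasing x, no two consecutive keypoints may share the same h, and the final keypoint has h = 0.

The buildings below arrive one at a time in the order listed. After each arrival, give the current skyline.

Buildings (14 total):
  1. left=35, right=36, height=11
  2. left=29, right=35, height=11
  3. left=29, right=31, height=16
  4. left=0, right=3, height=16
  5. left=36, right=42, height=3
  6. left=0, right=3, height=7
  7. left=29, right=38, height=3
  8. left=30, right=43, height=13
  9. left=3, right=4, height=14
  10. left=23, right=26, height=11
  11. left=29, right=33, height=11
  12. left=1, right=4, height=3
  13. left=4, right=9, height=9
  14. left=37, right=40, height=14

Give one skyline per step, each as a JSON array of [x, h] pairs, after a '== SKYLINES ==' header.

== SKYLINES ==
[[35,11],[36,0]]
[[29,11],[36,0]]
[[29,16],[31,11],[36,0]]
[[0,16],[3,0],[29,16],[31,11],[36,0]]
[[0,16],[3,0],[29,16],[31,11],[36,3],[42,0]]
[[0,16],[3,0],[29,16],[31,11],[36,3],[42,0]]
[[0,16],[3,0],[29,16],[31,11],[36,3],[42,0]]
[[0,16],[3,0],[29,16],[31,13],[43,0]]
[[0,16],[3,14],[4,0],[29,16],[31,13],[43,0]]
[[0,16],[3,14],[4,0],[23,11],[26,0],[29,16],[31,13],[43,0]]
[[0,16],[3,14],[4,0],[23,11],[26,0],[29,16],[31,13],[43,0]]
[[0,16],[3,14],[4,0],[23,11],[26,0],[29,16],[31,13],[43,0]]
[[0,16],[3,14],[4,9],[9,0],[23,11],[26,0],[29,16],[31,13],[43,0]]
[[0,16],[3,14],[4,9],[9,0],[23,11],[26,0],[29,16],[31,13],[37,14],[40,13],[43,0]]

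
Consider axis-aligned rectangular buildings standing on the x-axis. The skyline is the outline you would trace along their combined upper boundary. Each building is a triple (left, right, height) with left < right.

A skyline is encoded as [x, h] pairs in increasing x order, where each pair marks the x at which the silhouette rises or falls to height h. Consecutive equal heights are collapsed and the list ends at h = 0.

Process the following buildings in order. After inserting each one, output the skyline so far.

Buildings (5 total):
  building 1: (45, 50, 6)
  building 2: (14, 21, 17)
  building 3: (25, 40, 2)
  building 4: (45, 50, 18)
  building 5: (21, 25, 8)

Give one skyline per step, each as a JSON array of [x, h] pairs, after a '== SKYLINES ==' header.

== SKYLINES ==
[[45,6],[50,0]]
[[14,17],[21,0],[45,6],[50,0]]
[[14,17],[21,0],[25,2],[40,0],[45,6],[50,0]]
[[14,17],[21,0],[25,2],[40,0],[45,18],[50,0]]
[[14,17],[21,8],[25,2],[40,0],[45,18],[50,0]]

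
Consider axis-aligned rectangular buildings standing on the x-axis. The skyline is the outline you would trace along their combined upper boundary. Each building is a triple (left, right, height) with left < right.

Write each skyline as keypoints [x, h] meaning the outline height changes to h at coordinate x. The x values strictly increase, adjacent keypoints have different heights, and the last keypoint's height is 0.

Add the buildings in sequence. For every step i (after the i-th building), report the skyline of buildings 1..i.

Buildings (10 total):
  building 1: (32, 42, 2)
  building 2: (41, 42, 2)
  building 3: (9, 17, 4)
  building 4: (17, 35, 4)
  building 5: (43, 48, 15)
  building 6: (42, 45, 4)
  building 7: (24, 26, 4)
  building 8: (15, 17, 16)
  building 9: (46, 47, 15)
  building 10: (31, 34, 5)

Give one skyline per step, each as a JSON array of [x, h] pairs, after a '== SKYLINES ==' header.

== SKYLINES ==
[[32,2],[42,0]]
[[32,2],[42,0]]
[[9,4],[17,0],[32,2],[42,0]]
[[9,4],[35,2],[42,0]]
[[9,4],[35,2],[42,0],[43,15],[48,0]]
[[9,4],[35,2],[42,4],[43,15],[48,0]]
[[9,4],[35,2],[42,4],[43,15],[48,0]]
[[9,4],[15,16],[17,4],[35,2],[42,4],[43,15],[48,0]]
[[9,4],[15,16],[17,4],[35,2],[42,4],[43,15],[48,0]]
[[9,4],[15,16],[17,4],[31,5],[34,4],[35,2],[42,4],[43,15],[48,0]]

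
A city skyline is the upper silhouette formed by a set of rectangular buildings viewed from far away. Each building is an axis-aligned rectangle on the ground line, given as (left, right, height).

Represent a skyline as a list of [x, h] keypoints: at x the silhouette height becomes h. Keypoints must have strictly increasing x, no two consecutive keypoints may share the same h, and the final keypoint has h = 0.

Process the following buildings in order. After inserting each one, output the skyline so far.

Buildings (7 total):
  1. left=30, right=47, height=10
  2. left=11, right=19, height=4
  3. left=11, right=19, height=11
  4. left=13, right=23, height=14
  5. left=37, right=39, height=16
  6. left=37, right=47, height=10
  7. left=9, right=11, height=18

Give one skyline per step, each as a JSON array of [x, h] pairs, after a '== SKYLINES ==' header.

== SKYLINES ==
[[30,10],[47,0]]
[[11,4],[19,0],[30,10],[47,0]]
[[11,11],[19,0],[30,10],[47,0]]
[[11,11],[13,14],[23,0],[30,10],[47,0]]
[[11,11],[13,14],[23,0],[30,10],[37,16],[39,10],[47,0]]
[[11,11],[13,14],[23,0],[30,10],[37,16],[39,10],[47,0]]
[[9,18],[11,11],[13,14],[23,0],[30,10],[37,16],[39,10],[47,0]]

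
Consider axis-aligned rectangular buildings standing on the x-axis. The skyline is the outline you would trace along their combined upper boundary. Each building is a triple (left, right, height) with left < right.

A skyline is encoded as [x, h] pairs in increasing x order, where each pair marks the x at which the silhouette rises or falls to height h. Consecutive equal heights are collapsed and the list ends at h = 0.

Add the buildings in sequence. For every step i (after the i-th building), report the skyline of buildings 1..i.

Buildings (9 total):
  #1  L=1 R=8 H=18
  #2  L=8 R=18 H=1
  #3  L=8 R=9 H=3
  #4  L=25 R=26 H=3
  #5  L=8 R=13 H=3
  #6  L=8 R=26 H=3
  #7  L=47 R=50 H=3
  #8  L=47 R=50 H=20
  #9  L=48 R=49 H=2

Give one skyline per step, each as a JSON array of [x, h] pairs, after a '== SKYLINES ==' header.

== SKYLINES ==
[[1,18],[8,0]]
[[1,18],[8,1],[18,0]]
[[1,18],[8,3],[9,1],[18,0]]
[[1,18],[8,3],[9,1],[18,0],[25,3],[26,0]]
[[1,18],[8,3],[13,1],[18,0],[25,3],[26,0]]
[[1,18],[8,3],[26,0]]
[[1,18],[8,3],[26,0],[47,3],[50,0]]
[[1,18],[8,3],[26,0],[47,20],[50,0]]
[[1,18],[8,3],[26,0],[47,20],[50,0]]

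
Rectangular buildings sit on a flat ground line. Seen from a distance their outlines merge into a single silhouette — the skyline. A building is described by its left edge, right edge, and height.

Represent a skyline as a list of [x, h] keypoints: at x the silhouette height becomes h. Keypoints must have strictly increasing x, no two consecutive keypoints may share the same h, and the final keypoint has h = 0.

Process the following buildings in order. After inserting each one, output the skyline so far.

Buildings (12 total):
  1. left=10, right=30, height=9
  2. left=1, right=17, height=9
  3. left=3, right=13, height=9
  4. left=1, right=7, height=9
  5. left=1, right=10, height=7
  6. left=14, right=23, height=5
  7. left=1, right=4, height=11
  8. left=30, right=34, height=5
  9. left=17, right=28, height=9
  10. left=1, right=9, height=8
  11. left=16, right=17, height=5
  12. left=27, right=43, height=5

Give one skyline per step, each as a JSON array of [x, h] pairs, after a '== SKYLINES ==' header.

== SKYLINES ==
[[10,9],[30,0]]
[[1,9],[30,0]]
[[1,9],[30,0]]
[[1,9],[30,0]]
[[1,9],[30,0]]
[[1,9],[30,0]]
[[1,11],[4,9],[30,0]]
[[1,11],[4,9],[30,5],[34,0]]
[[1,11],[4,9],[30,5],[34,0]]
[[1,11],[4,9],[30,5],[34,0]]
[[1,11],[4,9],[30,5],[34,0]]
[[1,11],[4,9],[30,5],[43,0]]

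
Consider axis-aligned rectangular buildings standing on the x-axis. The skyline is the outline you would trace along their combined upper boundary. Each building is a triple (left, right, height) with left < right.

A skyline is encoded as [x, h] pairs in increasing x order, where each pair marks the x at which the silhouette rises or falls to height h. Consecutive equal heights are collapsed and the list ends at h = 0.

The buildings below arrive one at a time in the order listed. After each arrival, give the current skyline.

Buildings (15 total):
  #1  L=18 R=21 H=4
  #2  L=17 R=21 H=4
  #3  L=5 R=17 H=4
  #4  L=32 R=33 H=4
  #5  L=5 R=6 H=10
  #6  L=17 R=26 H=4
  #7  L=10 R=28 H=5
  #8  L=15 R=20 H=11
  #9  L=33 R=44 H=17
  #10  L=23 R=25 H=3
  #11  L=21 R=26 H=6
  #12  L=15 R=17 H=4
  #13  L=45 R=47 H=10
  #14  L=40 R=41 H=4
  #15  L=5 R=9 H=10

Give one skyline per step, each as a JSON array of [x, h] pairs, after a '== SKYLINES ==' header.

== SKYLINES ==
[[18,4],[21,0]]
[[17,4],[21,0]]
[[5,4],[21,0]]
[[5,4],[21,0],[32,4],[33,0]]
[[5,10],[6,4],[21,0],[32,4],[33,0]]
[[5,10],[6,4],[26,0],[32,4],[33,0]]
[[5,10],[6,4],[10,5],[28,0],[32,4],[33,0]]
[[5,10],[6,4],[10,5],[15,11],[20,5],[28,0],[32,4],[33,0]]
[[5,10],[6,4],[10,5],[15,11],[20,5],[28,0],[32,4],[33,17],[44,0]]
[[5,10],[6,4],[10,5],[15,11],[20,5],[28,0],[32,4],[33,17],[44,0]]
[[5,10],[6,4],[10,5],[15,11],[20,5],[21,6],[26,5],[28,0],[32,4],[33,17],[44,0]]
[[5,10],[6,4],[10,5],[15,11],[20,5],[21,6],[26,5],[28,0],[32,4],[33,17],[44,0]]
[[5,10],[6,4],[10,5],[15,11],[20,5],[21,6],[26,5],[28,0],[32,4],[33,17],[44,0],[45,10],[47,0]]
[[5,10],[6,4],[10,5],[15,11],[20,5],[21,6],[26,5],[28,0],[32,4],[33,17],[44,0],[45,10],[47,0]]
[[5,10],[9,4],[10,5],[15,11],[20,5],[21,6],[26,5],[28,0],[32,4],[33,17],[44,0],[45,10],[47,0]]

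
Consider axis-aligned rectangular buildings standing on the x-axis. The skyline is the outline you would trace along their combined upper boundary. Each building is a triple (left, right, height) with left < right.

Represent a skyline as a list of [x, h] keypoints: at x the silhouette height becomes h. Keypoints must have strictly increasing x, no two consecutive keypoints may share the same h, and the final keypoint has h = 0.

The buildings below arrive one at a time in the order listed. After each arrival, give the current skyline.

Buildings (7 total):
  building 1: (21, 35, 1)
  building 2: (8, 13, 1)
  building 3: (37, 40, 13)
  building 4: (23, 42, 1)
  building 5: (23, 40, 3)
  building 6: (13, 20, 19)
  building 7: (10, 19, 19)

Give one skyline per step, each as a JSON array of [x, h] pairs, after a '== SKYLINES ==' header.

== SKYLINES ==
[[21,1],[35,0]]
[[8,1],[13,0],[21,1],[35,0]]
[[8,1],[13,0],[21,1],[35,0],[37,13],[40,0]]
[[8,1],[13,0],[21,1],[37,13],[40,1],[42,0]]
[[8,1],[13,0],[21,1],[23,3],[37,13],[40,1],[42,0]]
[[8,1],[13,19],[20,0],[21,1],[23,3],[37,13],[40,1],[42,0]]
[[8,1],[10,19],[20,0],[21,1],[23,3],[37,13],[40,1],[42,0]]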